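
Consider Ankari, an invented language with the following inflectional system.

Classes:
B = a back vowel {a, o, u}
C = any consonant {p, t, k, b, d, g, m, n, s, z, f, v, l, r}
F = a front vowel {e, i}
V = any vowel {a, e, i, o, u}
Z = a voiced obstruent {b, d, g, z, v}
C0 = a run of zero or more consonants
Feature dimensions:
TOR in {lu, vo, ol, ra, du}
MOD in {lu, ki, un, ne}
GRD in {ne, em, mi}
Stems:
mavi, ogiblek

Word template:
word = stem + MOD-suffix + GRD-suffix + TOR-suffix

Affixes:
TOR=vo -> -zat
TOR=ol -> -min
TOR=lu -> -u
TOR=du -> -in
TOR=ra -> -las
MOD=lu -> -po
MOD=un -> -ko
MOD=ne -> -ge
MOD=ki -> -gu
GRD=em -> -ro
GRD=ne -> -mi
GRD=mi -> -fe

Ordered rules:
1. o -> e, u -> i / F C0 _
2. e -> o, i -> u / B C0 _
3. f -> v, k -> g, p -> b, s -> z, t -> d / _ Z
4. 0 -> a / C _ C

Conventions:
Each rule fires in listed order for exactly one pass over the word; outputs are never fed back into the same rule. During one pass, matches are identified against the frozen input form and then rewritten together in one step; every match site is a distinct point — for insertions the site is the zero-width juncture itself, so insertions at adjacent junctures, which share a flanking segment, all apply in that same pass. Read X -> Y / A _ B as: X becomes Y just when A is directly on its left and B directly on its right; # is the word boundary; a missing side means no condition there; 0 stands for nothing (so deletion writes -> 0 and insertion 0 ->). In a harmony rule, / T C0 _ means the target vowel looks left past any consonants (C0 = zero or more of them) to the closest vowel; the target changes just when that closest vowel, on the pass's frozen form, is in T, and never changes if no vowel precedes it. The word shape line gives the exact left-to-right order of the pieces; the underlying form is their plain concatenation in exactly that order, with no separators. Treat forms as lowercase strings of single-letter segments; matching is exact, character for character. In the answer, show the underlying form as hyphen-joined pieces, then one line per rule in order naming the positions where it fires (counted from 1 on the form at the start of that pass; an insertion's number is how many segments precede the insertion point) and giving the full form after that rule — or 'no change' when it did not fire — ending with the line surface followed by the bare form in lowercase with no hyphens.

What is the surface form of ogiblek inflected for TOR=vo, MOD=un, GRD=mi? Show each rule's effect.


underlying: ogiblek-ko-fe-zat
1. o -> e, u -> i / F C0 _: fires at position(s) 9: ogiblekkefezat
2. e -> o, i -> u / B C0 _: fires at position(s) 3: ogublekkefezat
3. f -> v, k -> g, p -> b, s -> z, t -> d / _ Z: no change
4. 0 -> a / C _ C: inserts after position(s) 4, 7: ogubalekakefezat
surface: ogubalekakefezat


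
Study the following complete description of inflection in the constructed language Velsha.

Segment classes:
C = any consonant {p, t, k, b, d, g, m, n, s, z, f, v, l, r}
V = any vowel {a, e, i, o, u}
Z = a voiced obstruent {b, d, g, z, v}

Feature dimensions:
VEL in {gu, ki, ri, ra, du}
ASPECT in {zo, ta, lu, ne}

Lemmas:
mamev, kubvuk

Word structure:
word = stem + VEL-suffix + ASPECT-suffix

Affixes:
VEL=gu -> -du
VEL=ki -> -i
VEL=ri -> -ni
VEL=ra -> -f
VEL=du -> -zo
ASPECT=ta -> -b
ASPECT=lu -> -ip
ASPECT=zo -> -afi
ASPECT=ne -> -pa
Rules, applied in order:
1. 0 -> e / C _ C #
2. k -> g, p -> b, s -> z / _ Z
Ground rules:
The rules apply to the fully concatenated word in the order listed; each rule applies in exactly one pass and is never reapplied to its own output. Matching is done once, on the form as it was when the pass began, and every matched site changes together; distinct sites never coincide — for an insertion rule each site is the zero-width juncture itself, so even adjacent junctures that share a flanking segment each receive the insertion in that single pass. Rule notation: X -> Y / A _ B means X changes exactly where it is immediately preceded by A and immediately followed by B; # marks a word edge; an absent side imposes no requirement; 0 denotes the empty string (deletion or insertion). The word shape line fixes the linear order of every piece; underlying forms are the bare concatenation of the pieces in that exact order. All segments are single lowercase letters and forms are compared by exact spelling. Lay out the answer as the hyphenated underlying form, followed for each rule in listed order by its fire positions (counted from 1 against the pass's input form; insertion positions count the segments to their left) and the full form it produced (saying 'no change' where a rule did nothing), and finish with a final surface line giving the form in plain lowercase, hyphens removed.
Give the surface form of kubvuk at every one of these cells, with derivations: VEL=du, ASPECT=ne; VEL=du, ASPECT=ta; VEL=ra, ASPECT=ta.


cell VEL=du, ASPECT=ne:
underlying: kubvuk-zo-pa
1. 0 -> e / C _ C #: no change
2. k -> g, p -> b, s -> z / _ Z: fires at position(s) 6: kubvugzopa
surface: kubvugzopa

cell VEL=du, ASPECT=ta:
underlying: kubvuk-zo-b
1. 0 -> e / C _ C #: no change
2. k -> g, p -> b, s -> z / _ Z: fires at position(s) 6: kubvugzob
surface: kubvugzob

cell VEL=ra, ASPECT=ta:
underlying: kubvuk-f-b
1. 0 -> e / C _ C #: inserts after position(s) 7: kubvukfeb
2. k -> g, p -> b, s -> z / _ Z: no change
surface: kubvukfeb


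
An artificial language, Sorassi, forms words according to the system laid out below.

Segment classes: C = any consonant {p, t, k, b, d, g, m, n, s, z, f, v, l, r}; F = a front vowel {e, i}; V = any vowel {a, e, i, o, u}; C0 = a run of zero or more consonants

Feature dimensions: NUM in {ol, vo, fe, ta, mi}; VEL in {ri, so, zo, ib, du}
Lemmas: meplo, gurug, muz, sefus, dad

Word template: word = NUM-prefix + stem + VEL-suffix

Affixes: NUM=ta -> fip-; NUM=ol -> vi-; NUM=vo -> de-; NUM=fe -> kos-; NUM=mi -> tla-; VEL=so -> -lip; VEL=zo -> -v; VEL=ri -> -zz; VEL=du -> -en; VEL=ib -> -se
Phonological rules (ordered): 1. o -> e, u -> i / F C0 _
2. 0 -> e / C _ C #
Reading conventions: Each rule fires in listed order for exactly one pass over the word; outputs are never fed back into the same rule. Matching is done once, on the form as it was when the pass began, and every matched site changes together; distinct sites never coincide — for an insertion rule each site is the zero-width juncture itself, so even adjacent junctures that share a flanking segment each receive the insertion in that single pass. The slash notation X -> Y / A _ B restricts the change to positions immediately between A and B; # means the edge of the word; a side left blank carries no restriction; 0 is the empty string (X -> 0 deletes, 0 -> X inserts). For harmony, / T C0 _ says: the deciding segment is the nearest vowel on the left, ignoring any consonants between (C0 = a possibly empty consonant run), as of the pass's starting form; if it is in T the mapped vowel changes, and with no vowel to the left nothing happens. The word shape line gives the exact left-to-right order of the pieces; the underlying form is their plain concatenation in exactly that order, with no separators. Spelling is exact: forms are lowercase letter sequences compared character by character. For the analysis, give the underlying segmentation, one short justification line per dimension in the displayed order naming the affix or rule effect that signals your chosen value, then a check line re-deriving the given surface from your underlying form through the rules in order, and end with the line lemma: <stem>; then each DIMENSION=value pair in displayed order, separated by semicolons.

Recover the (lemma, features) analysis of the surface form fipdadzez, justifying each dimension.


underlying: fip-dad-zz
NUM=ta - signalled by the affix fip-
VEL=ri - signalled by the affix -zz
check: fipdadzz -> fipdadzz -> fipdadzez
lemma: dad; NUM=ta; VEL=ri


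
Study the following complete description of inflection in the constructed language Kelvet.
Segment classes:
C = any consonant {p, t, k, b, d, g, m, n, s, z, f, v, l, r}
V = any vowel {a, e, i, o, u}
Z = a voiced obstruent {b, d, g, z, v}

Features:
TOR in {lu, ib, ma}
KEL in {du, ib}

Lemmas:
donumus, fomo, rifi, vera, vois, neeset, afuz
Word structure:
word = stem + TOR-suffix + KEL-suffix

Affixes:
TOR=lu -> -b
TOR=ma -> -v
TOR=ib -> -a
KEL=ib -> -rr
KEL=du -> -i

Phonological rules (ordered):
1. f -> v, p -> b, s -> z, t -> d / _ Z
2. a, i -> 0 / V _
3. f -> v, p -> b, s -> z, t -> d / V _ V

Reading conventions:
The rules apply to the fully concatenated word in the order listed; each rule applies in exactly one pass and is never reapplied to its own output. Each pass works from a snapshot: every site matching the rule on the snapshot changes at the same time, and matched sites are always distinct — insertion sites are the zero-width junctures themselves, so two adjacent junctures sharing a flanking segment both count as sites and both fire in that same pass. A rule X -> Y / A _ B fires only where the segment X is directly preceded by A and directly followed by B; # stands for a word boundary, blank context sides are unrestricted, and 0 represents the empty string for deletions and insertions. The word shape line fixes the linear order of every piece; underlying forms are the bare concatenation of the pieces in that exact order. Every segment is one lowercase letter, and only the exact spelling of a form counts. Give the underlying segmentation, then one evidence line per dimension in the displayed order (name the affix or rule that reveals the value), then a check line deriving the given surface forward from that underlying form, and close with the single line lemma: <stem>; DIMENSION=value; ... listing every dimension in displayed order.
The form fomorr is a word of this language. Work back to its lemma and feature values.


underlying: fomo-a-rr
TOR=ib - signalled by the affix -a
KEL=ib - signalled by the affix -rr
check: fomoarr -> fomoarr -> fomorr -> fomorr
lemma: fomo; TOR=ib; KEL=ib


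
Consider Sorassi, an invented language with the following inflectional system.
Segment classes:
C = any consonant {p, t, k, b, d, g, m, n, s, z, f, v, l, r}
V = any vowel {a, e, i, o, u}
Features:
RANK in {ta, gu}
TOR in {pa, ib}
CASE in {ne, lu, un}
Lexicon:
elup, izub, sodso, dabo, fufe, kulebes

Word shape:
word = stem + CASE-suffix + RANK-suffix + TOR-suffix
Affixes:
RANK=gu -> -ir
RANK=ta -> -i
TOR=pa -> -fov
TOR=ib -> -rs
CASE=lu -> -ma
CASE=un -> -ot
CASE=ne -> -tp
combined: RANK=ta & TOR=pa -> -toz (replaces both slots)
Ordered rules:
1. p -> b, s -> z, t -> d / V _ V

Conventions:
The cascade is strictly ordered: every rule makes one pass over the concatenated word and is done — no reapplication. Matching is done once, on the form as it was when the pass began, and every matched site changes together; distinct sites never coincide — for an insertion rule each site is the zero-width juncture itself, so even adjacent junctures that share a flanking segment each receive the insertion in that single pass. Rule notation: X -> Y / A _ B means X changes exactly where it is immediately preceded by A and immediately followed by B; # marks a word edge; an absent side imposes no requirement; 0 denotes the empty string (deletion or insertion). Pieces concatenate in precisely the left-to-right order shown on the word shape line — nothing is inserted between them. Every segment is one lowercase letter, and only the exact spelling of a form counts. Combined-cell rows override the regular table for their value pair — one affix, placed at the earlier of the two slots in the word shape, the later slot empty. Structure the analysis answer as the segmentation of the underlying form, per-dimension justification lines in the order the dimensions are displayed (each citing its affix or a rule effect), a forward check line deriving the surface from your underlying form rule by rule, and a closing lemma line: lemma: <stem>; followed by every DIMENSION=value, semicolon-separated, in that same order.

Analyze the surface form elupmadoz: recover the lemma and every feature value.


underlying: elup-ma-toz
RANK=ta - signalled by the combined affix row
TOR=pa - signalled by the combined affix row
CASE=lu - signalled by the affix -ma
check: elupmatoz -> elupmadoz
lemma: elup; RANK=ta; TOR=pa; CASE=lu


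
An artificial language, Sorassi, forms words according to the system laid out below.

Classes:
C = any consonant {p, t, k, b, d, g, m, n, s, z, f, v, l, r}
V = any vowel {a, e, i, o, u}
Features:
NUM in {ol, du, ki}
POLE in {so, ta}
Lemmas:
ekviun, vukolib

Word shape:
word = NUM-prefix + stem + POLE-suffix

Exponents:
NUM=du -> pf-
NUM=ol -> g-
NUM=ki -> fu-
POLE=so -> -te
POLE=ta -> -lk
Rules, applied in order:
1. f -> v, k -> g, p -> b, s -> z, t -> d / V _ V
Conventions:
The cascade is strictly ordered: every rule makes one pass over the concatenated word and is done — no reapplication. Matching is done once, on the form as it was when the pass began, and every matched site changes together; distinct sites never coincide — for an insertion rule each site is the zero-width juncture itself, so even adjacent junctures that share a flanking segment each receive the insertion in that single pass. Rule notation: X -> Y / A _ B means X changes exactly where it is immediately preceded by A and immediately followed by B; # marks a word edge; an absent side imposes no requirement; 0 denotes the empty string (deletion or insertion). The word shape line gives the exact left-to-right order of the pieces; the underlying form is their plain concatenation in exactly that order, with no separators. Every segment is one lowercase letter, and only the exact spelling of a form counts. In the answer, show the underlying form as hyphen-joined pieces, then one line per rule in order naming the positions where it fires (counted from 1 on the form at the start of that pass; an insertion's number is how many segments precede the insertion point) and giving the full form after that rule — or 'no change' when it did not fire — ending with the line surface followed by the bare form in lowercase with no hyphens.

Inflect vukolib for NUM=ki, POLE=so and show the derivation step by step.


underlying: fu-vukolib-te
1. f -> v, k -> g, p -> b, s -> z, t -> d / V _ V: fires at position(s) 5: fuvugolibte
surface: fuvugolibte


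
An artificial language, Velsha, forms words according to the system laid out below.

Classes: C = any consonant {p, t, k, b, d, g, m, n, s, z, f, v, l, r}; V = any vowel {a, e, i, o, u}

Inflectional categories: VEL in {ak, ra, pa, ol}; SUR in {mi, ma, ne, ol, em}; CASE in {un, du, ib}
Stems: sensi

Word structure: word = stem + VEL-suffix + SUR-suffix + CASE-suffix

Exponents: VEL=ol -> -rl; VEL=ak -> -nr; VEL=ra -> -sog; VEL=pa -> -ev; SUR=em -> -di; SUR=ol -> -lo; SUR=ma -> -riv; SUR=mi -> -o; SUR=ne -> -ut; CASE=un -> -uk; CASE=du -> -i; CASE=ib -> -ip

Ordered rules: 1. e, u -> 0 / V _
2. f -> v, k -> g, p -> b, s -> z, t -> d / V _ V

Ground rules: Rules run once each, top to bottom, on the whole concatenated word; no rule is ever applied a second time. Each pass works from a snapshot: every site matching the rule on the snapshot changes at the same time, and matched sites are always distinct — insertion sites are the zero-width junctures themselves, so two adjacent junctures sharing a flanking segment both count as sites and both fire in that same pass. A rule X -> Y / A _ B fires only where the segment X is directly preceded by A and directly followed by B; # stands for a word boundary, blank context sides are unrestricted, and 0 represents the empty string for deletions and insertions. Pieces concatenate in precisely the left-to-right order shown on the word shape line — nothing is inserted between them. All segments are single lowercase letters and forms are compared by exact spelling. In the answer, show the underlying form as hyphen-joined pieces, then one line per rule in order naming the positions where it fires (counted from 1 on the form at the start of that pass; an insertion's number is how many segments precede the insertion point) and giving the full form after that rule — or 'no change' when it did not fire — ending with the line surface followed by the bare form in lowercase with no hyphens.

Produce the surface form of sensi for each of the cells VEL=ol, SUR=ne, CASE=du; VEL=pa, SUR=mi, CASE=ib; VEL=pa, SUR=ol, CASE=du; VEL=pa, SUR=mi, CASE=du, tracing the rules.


cell VEL=ol, SUR=ne, CASE=du:
underlying: sensi-rl-ut-i
1. e, u -> 0 / V _: no change
2. f -> v, k -> g, p -> b, s -> z, t -> d / V _ V: fires at position(s) 9: sensirludi
surface: sensirludi

cell VEL=pa, SUR=mi, CASE=ib:
underlying: sensi-ev-o-ip
1. e, u -> 0 / V _: fires at position(s) 6: sensivoip
2. f -> v, k -> g, p -> b, s -> z, t -> d / V _ V: no change
surface: sensivoip

cell VEL=pa, SUR=ol, CASE=du:
underlying: sensi-ev-lo-i
1. e, u -> 0 / V _: fires at position(s) 6: sensivloi
2. f -> v, k -> g, p -> b, s -> z, t -> d / V _ V: no change
surface: sensivloi

cell VEL=pa, SUR=mi, CASE=du:
underlying: sensi-ev-o-i
1. e, u -> 0 / V _: fires at position(s) 6: sensivoi
2. f -> v, k -> g, p -> b, s -> z, t -> d / V _ V: no change
surface: sensivoi


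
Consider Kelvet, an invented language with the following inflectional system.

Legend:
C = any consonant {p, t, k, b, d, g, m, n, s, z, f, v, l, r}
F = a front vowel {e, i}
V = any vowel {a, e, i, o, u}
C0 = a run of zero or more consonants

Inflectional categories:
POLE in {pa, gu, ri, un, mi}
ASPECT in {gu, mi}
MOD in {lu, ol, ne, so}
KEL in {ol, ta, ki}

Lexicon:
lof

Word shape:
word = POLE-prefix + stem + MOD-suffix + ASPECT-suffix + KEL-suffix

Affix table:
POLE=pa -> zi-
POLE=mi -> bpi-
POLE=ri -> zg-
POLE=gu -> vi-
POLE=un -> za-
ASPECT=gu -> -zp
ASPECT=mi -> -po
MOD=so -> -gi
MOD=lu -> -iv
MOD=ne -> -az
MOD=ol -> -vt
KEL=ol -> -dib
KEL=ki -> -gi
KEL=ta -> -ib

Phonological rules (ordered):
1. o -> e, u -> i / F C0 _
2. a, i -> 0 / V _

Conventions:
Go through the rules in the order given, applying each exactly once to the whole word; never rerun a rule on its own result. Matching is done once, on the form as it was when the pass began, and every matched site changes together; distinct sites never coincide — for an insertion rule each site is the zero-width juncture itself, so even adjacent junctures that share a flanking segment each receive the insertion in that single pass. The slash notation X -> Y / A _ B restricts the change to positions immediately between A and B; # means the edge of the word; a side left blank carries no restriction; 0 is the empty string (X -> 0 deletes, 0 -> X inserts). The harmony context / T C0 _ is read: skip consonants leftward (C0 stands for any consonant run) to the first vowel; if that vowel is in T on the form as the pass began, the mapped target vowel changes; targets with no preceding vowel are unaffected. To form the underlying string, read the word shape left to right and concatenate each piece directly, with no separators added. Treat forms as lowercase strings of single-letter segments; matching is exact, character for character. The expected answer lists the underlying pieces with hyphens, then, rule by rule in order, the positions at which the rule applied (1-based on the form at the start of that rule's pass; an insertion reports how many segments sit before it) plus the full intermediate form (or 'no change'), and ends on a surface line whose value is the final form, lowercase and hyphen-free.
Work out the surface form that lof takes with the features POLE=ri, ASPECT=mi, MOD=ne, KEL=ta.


underlying: zg-lof-az-po-ib
1. o -> e, u -> i / F C0 _: no change
2. a, i -> 0 / V _: fires at position(s) 10: zglofazpob
surface: zglofazpob


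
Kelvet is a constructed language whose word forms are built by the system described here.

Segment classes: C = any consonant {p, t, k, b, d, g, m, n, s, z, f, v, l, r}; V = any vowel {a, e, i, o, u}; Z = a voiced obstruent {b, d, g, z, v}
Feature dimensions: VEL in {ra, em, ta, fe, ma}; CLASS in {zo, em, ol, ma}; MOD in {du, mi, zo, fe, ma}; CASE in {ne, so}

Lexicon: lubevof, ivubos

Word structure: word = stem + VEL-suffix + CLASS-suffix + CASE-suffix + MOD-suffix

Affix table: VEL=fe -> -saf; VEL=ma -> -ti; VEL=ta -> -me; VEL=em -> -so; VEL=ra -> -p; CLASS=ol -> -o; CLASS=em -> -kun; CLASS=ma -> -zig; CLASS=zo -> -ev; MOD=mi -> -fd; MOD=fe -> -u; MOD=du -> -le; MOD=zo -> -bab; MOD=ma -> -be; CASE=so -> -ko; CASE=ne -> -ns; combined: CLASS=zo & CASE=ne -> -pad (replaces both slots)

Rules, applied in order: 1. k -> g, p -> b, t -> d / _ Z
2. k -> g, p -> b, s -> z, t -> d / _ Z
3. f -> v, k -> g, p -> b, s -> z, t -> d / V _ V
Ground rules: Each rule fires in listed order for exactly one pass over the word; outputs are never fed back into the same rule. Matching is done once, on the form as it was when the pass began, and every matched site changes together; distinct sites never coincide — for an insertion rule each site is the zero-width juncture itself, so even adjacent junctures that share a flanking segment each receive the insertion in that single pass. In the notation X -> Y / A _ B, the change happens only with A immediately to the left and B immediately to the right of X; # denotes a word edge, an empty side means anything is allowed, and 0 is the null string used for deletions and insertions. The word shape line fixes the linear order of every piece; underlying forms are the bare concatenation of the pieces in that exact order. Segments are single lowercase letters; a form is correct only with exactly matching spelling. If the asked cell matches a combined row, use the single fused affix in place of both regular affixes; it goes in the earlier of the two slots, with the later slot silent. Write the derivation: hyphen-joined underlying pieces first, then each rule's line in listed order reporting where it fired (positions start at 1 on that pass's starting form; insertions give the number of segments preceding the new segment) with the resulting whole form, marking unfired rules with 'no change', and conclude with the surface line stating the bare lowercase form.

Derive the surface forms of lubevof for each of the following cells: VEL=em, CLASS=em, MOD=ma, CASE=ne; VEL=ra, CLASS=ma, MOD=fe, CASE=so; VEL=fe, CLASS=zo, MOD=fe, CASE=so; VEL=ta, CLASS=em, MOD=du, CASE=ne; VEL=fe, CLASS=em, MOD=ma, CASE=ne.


cell VEL=em, CLASS=em, MOD=ma, CASE=ne:
underlying: lubevof-so-kun-ns-be
1. k -> g, p -> b, t -> d / _ Z: no change
2. k -> g, p -> b, s -> z, t -> d / _ Z: fires at position(s) 14: lubevofsokunnzbe
3. f -> v, k -> g, p -> b, s -> z, t -> d / V _ V: fires at position(s) 10: lubevofsogunnzbe
surface: lubevofsogunnzbe

cell VEL=ra, CLASS=ma, MOD=fe, CASE=so:
underlying: lubevof-p-zig-ko-u
1. k -> g, p -> b, t -> d / _ Z: fires at position(s) 8: lubevofbzigkou
2. k -> g, p -> b, s -> z, t -> d / _ Z: no change
3. f -> v, k -> g, p -> b, s -> z, t -> d / V _ V: no change
surface: lubevofbzigkou

cell VEL=fe, CLASS=zo, MOD=fe, CASE=so:
underlying: lubevof-saf-ev-ko-u
1. k -> g, p -> b, t -> d / _ Z: no change
2. k -> g, p -> b, s -> z, t -> d / _ Z: no change
3. f -> v, k -> g, p -> b, s -> z, t -> d / V _ V: fires at position(s) 10: lubevofsavevkou
surface: lubevofsavevkou

cell VEL=ta, CLASS=em, MOD=du, CASE=ne:
underlying: lubevof-me-kun-ns-le
1. k -> g, p -> b, t -> d / _ Z: no change
2. k -> g, p -> b, s -> z, t -> d / _ Z: no change
3. f -> v, k -> g, p -> b, s -> z, t -> d / V _ V: fires at position(s) 10: lubevofmegunnsle
surface: lubevofmegunnsle

cell VEL=fe, CLASS=em, MOD=ma, CASE=ne:
underlying: lubevof-saf-kun-ns-be
1. k -> g, p -> b, t -> d / _ Z: no change
2. k -> g, p -> b, s -> z, t -> d / _ Z: fires at position(s) 15: lubevofsafkunnzbe
3. f -> v, k -> g, p -> b, s -> z, t -> d / V _ V: no change
surface: lubevofsafkunnzbe


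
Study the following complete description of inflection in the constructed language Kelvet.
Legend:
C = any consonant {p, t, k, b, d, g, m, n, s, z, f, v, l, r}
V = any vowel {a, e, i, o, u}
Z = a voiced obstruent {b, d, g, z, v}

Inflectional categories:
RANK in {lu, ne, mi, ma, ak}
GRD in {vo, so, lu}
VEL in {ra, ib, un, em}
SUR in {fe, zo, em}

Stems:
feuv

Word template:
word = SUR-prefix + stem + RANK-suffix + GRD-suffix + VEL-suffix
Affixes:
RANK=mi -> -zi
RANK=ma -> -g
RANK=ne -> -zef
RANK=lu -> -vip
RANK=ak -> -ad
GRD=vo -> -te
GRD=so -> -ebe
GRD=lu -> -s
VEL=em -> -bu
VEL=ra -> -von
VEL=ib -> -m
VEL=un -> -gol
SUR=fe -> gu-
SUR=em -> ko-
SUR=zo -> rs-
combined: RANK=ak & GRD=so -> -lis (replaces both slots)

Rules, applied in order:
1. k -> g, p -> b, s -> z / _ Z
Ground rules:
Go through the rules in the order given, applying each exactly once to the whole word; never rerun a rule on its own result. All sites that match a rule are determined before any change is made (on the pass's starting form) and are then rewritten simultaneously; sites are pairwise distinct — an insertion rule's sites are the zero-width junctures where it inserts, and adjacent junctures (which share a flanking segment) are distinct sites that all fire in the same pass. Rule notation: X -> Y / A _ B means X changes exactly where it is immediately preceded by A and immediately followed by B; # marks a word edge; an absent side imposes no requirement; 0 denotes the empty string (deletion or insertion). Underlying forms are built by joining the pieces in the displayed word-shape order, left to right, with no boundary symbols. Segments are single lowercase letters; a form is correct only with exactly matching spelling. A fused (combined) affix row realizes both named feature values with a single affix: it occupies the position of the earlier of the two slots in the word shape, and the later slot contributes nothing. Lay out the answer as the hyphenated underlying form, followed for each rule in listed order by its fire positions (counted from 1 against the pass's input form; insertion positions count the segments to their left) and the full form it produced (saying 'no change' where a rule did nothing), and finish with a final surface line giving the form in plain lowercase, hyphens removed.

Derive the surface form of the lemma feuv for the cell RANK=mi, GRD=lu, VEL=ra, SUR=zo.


underlying: rs-feuv-zi-s-von
1. k -> g, p -> b, s -> z / _ Z: fires at position(s) 9: rsfeuvzizvon
surface: rsfeuvzizvon


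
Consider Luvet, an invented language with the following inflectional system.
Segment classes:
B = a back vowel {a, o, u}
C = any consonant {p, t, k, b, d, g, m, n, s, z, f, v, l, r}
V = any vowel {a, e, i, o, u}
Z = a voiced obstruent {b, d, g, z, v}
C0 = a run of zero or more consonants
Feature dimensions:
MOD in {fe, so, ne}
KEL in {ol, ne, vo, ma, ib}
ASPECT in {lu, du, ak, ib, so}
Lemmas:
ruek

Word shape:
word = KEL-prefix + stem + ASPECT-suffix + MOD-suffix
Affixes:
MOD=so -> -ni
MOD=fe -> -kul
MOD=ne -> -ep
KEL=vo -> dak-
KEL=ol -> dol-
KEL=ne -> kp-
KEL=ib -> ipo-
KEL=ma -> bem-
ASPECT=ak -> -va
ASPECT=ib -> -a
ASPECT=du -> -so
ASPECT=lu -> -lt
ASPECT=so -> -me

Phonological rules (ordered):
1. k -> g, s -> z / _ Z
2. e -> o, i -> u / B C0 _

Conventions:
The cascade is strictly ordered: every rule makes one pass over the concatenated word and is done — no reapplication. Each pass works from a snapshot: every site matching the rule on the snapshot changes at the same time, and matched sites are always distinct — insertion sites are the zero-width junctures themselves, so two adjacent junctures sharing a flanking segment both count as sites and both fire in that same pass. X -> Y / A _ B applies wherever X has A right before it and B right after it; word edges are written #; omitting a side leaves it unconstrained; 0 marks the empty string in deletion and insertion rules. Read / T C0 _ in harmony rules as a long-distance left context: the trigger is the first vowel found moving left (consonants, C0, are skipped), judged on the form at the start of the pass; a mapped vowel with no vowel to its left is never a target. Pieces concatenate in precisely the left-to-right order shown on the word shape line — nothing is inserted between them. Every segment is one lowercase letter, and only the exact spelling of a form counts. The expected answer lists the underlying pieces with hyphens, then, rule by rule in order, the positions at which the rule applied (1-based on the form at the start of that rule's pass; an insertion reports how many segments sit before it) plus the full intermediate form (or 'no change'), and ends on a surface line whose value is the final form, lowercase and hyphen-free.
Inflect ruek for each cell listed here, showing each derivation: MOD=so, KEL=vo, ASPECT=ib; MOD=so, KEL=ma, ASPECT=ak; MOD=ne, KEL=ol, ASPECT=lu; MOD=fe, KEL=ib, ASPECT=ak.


cell MOD=so, KEL=vo, ASPECT=ib:
underlying: dak-ruek-a-ni
1. k -> g, s -> z / _ Z: no change
2. e -> o, i -> u / B C0 _: fires at position(s) 6, 10: dakruokanu
surface: dakruokanu

cell MOD=so, KEL=ma, ASPECT=ak:
underlying: bem-ruek-va-ni
1. k -> g, s -> z / _ Z: fires at position(s) 7: bemruegvani
2. e -> o, i -> u / B C0 _: fires at position(s) 6, 11: bemruogvanu
surface: bemruogvanu

cell MOD=ne, KEL=ol, ASPECT=lu:
underlying: dol-ruek-lt-ep
1. k -> g, s -> z / _ Z: no change
2. e -> o, i -> u / B C0 _: fires at position(s) 6: dolruokltep
surface: dolruokltep

cell MOD=fe, KEL=ib, ASPECT=ak:
underlying: ipo-ruek-va-kul
1. k -> g, s -> z / _ Z: fires at position(s) 7: iporuegvakul
2. e -> o, i -> u / B C0 _: fires at position(s) 6: iporuogvakul
surface: iporuogvakul


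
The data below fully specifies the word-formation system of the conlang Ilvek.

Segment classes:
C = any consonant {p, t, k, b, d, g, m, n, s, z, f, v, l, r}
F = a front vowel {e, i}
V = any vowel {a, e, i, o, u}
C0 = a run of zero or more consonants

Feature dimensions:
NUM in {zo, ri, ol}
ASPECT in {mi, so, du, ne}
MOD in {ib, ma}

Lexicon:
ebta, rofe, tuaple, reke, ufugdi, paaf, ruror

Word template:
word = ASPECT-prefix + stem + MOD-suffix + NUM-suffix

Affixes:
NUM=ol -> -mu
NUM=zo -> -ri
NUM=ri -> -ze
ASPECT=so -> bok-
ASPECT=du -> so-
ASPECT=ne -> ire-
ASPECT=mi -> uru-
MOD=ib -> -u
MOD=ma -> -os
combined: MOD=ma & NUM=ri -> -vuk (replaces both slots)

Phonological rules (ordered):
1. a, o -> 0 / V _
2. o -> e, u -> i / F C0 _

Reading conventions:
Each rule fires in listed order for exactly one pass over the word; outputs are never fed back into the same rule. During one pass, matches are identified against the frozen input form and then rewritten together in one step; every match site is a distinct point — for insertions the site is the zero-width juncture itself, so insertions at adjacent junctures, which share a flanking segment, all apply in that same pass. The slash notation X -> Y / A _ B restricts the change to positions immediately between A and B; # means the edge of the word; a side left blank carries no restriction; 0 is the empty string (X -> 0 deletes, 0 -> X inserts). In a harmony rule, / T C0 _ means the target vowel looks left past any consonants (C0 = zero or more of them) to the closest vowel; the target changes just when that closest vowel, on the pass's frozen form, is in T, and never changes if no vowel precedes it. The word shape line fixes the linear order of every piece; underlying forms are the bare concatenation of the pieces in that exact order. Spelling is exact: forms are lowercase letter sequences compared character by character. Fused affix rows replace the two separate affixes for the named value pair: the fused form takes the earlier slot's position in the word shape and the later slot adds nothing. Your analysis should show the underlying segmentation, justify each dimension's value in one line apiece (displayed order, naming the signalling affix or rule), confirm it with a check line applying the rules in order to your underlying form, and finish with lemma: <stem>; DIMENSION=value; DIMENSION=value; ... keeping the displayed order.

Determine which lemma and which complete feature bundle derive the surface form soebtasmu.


underlying: so-ebta-os-mu
NUM=ol - signalled by the affix -mu
ASPECT=du - signalled by the affix so-
MOD=ma - signalled by the affix -os
check: soebtaosmu -> soebtasmu -> soebtasmu
lemma: ebta; NUM=ol; ASPECT=du; MOD=ma


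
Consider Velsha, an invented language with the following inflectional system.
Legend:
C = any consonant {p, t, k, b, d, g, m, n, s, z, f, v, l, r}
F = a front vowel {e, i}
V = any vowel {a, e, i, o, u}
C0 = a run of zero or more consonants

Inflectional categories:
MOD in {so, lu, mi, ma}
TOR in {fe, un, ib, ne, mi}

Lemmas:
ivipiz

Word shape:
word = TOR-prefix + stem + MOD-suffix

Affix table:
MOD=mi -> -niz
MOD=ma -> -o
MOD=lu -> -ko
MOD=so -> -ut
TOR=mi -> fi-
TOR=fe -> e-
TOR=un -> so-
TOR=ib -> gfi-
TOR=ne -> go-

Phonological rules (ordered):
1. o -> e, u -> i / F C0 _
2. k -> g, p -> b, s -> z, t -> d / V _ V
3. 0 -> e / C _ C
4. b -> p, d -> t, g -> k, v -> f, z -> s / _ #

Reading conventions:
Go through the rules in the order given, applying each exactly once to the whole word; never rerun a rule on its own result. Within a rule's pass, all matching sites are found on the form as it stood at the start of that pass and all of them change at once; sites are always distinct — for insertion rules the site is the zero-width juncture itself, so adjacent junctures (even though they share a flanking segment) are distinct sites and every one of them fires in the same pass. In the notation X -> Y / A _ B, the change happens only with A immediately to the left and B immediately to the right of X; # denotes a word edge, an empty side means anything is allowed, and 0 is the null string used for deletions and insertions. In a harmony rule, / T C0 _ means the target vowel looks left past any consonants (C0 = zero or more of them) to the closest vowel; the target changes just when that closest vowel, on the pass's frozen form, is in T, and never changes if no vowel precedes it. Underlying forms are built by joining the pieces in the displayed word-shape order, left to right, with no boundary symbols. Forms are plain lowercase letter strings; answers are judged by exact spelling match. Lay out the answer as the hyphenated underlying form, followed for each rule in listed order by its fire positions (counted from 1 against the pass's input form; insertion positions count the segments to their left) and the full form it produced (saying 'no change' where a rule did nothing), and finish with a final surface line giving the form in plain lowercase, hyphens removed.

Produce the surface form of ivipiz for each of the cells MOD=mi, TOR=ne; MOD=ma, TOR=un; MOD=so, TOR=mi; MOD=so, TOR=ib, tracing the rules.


cell MOD=mi, TOR=ne:
underlying: go-ivipiz-niz
1. o -> e, u -> i / F C0 _: no change
2. k -> g, p -> b, s -> z, t -> d / V _ V: fires at position(s) 6: goivibizniz
3. 0 -> e / C _ C: inserts after position(s) 8: goivibizeniz
4. b -> p, d -> t, g -> k, v -> f, z -> s / _ #: fires at position(s) 12: goivibizenis
surface: goivibizenis

cell MOD=ma, TOR=un:
underlying: so-ivipiz-o
1. o -> e, u -> i / F C0 _: fires at position(s) 9: soivipize
2. k -> g, p -> b, s -> z, t -> d / V _ V: fires at position(s) 6: soivibize
3. 0 -> e / C _ C: no change
4. b -> p, d -> t, g -> k, v -> f, z -> s / _ #: no change
surface: soivibize

cell MOD=so, TOR=mi:
underlying: fi-ivipiz-ut
1. o -> e, u -> i / F C0 _: fires at position(s) 9: fiivipizit
2. k -> g, p -> b, s -> z, t -> d / V _ V: fires at position(s) 6: fiivibizit
3. 0 -> e / C _ C: no change
4. b -> p, d -> t, g -> k, v -> f, z -> s / _ #: no change
surface: fiivibizit

cell MOD=so, TOR=ib:
underlying: gfi-ivipiz-ut
1. o -> e, u -> i / F C0 _: fires at position(s) 10: gfiivipizit
2. k -> g, p -> b, s -> z, t -> d / V _ V: fires at position(s) 7: gfiivibizit
3. 0 -> e / C _ C: inserts after position(s) 1: gefiivibizit
4. b -> p, d -> t, g -> k, v -> f, z -> s / _ #: no change
surface: gefiivibizit


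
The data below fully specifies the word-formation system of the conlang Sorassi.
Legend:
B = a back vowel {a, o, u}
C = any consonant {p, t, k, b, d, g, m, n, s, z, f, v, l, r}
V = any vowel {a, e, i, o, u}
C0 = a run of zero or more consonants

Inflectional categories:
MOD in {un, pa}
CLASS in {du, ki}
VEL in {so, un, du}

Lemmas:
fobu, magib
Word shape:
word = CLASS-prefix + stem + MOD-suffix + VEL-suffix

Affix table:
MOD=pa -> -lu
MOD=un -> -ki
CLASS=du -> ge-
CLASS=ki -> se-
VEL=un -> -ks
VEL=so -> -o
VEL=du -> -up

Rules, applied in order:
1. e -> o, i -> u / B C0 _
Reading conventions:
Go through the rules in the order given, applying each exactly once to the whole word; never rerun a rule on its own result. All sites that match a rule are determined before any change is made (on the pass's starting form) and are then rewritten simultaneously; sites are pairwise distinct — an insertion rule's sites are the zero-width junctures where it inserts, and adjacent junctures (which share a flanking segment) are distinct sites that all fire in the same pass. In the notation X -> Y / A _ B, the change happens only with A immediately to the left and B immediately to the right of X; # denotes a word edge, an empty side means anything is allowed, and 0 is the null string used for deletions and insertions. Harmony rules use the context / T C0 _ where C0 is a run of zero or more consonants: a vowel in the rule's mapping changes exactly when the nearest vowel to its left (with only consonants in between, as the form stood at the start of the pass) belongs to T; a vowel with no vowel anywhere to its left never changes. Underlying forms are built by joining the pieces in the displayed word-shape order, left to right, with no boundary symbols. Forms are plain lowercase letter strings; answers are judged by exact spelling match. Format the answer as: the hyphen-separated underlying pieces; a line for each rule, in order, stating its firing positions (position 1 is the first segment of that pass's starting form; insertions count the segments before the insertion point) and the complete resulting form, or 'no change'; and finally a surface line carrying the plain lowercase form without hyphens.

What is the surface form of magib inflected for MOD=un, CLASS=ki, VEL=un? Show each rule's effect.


underlying: se-magib-ki-ks
1. e -> o, i -> u / B C0 _: fires at position(s) 6: semagubkiks
surface: semagubkiks


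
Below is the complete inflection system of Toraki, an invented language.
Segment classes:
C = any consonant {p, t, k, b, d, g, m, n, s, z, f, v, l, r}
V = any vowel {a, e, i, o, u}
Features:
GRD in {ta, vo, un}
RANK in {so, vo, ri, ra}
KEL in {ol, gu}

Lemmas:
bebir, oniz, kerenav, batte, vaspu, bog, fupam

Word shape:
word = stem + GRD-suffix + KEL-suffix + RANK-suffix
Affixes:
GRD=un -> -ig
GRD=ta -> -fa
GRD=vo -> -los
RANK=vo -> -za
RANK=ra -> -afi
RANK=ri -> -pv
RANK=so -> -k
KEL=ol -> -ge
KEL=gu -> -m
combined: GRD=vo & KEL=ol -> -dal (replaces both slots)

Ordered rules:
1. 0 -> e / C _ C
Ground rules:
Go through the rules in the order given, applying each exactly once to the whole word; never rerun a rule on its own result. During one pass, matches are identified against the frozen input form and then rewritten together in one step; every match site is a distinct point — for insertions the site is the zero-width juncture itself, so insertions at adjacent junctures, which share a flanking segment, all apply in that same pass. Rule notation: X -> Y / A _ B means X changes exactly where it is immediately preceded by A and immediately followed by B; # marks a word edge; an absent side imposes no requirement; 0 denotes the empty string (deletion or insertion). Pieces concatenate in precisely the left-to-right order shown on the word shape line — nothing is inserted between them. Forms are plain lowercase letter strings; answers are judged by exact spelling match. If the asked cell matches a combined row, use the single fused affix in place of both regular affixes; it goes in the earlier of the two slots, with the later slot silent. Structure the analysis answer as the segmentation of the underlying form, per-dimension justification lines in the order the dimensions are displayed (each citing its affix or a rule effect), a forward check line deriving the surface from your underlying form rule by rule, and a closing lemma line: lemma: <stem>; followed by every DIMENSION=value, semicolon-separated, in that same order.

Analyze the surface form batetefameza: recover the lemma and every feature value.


underlying: batte-fa-m-za
GRD=ta - signalled by the affix -fa
RANK=vo - signalled by the affix -za
KEL=gu - signalled by the affix -m
check: battefamza -> batetefameza
lemma: batte; GRD=ta; RANK=vo; KEL=gu
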